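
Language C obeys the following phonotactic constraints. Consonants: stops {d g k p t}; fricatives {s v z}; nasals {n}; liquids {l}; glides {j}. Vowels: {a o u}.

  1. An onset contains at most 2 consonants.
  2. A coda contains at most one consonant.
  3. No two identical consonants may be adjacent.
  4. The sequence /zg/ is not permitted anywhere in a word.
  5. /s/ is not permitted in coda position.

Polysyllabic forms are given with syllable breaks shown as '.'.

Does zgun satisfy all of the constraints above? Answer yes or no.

zgun — violates constraint 4: contains banned sequence /zg/ → illicit

no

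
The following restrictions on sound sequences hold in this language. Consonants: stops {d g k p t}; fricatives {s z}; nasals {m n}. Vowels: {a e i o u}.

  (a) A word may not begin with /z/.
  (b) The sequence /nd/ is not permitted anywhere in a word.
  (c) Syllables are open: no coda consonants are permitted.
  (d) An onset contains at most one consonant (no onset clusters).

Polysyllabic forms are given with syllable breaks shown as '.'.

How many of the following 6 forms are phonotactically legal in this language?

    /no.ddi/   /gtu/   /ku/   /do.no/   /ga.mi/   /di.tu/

4

/no.ddi/ — violates constraint (d): syllable 2 onset /dd/ has 2 consonants (> 1) → phonotactically illegal
/gtu/ — violates constraint (d): syllable 1 onset /gt/ has 2 consonants (> 1) → phonotactically illegal
/ku/ — σ1 onset /k/, coda /∅/ ok → phonotactically legal
/do.no/ — σ1 onset /d/, coda /∅/ ok; σ2 onset /n/, coda /∅/ ok → phonotactically legal
/ga.mi/ — σ1 onset /g/, coda /∅/ ok; σ2 onset /m/, coda /∅/ ok → phonotactically legal
/di.tu/ — σ1 onset /d/, coda /∅/ ok; σ2 onset /t/, coda /∅/ ok → phonotactically legal
Phonotactically legal: /ku/, /do.no/, /ga.mi/, /di.tu/ → 4.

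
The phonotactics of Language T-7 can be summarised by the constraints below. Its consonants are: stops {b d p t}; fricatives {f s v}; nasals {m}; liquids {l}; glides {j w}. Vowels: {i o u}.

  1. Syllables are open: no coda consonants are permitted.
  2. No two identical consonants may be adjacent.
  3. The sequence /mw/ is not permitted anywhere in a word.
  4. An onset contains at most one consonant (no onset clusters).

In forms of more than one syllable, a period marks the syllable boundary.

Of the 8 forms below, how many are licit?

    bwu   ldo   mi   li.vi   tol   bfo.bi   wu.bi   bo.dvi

bwu — violates constraint 4: syllable 1 onset /bw/ has 2 consonants (> 1) → illicit
ldo — violates constraint 4: syllable 1 onset /ld/ has 2 consonants (> 1) → illicit
mi — σ1 onset /m/, coda /∅/ ok → licit
li.vi — σ1 onset /l/, coda /∅/ ok; σ2 onset /v/, coda /∅/ ok → licit
tol — violates constraint 1: syllable 1 coda /l/ has 1 consonant (> 0) → illicit
bfo.bi — violates constraint 4: syllable 1 onset /bf/ has 2 consonants (> 1) → illicit
wu.bi — σ1 onset /w/, coda /∅/ ok; σ2 onset /b/, coda /∅/ ok → licit
bo.dvi — violates constraint 4: syllable 2 onset /dv/ has 2 consonants (> 1) → illicit
Licit: mi, li.vi, wu.bi → 3.

3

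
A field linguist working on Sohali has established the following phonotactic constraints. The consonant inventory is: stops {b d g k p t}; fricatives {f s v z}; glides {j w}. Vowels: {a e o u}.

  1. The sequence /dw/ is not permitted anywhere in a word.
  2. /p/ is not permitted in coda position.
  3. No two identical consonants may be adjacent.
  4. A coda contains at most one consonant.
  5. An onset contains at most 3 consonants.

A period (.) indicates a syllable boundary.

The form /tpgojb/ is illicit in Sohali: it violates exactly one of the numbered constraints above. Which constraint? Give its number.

4

/tpgojb/: syllable 1 coda /jb/ has 2 consonants (> 1).
This is a violation of constraint 4: "A coda contains at most one consonant."
The remaining constraints (1, 2, 3, 5) are satisfied.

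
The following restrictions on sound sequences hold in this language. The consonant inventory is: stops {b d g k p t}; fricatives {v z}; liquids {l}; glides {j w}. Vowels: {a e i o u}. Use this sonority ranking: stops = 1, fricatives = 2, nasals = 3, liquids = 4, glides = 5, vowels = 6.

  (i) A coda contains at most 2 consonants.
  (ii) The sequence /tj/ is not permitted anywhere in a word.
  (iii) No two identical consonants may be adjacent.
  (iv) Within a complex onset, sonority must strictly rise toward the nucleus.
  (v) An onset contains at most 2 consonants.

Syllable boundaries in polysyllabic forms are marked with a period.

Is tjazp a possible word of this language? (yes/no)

tjazp — violates constraint (ii): contains banned sequence /tj/ → illicit

no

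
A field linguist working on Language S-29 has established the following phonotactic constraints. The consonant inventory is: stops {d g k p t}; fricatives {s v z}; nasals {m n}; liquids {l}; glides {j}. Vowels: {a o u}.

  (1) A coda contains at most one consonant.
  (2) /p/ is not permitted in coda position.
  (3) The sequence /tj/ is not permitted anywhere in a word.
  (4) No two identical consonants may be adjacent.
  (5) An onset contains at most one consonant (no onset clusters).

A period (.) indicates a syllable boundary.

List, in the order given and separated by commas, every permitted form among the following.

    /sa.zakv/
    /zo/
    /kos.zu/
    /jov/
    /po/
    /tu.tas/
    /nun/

/zo/, /kos.zu/, /jov/, /po/, /tu.tas/, /nun/

/sa.zakv/ — violates constraint 1: syllable 2 coda /kv/ has 2 consonants (> 1) → not permitted
/zo/ — σ1 onset /z/, coda /∅/ ok → permitted
/kos.zu/ — σ1 onset /k/, coda /s/ ok; σ2 onset /z/, coda /∅/ ok → permitted
/jov/ — σ1 onset /j/, coda /v/ ok → permitted
/po/ — σ1 onset /p/, coda /∅/ ok → permitted
/tu.tas/ — σ1 onset /t/, coda /∅/ ok; σ2 onset /t/, coda /s/ ok → permitted
/nun/ — σ1 onset /n/, coda /n/ ok → permitted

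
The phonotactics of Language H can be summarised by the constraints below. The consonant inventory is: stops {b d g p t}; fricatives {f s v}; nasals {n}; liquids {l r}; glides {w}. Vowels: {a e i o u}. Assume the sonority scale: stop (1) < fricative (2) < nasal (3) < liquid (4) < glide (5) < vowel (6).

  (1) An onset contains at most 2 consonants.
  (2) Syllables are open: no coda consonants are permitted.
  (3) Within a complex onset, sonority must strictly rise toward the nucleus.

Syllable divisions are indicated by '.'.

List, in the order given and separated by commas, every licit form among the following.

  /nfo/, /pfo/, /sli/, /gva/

/pfo/, /sli/, /gva/

/nfo/ — violates constraint 3: syllable 1 onset /nf/: /n/ (nasal, 3) → /f/ (fricative, 2) does not rise → illicit
/pfo/ — σ1 onset /pf/ (1→2 rises), coda /∅/ ok → licit
/sli/ — σ1 onset /sl/ (2→4 rises), coda /∅/ ok → licit
/gva/ — σ1 onset /gv/ (1→2 rises), coda /∅/ ok → licit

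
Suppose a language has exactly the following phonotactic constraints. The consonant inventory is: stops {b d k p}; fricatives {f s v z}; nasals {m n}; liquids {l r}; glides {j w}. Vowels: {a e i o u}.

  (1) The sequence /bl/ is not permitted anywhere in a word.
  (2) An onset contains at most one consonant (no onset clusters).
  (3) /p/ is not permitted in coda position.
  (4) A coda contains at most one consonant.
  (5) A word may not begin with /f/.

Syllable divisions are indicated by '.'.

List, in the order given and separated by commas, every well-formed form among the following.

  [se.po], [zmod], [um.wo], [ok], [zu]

[se.po] — σ1 onset /s/, coda /∅/ ok; σ2 onset /p/, coda /∅/ ok → well-formed
[zmod] — violates constraint 2: syllable 1 onset /zm/ has 2 consonants (> 1) → ill-formed
[um.wo] — σ1 onset /∅/, coda /m/ ok; σ2 onset /w/, coda /∅/ ok → well-formed
[ok] — σ1 onset /∅/, coda /k/ ok → well-formed
[zu] — σ1 onset /z/, coda /∅/ ok → well-formed

[se.po], [um.wo], [ok], [zu]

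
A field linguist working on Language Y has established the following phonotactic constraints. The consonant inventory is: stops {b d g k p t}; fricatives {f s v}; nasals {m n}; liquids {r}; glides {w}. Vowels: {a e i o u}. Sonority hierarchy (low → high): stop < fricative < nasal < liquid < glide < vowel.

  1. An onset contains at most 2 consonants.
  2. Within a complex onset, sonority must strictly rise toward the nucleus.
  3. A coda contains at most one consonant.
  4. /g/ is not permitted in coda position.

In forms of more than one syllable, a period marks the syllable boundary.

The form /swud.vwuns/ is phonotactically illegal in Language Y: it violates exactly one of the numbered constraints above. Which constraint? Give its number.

/swud.vwuns/: syllable 2 coda /ns/ has 2 consonants (> 1).
This is a violation of constraint 3: "A coda contains at most one consonant."
The remaining constraints (1, 2, 4) are satisfied.

3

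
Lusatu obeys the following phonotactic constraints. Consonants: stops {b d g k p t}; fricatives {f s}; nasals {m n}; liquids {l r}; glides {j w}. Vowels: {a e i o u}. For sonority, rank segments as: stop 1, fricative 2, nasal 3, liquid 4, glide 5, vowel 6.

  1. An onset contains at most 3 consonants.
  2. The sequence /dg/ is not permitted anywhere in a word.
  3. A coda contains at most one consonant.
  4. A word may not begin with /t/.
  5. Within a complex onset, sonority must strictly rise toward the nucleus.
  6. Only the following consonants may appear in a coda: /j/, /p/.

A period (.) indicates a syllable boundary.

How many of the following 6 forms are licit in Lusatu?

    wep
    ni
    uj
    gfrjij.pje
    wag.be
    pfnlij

3

wep — σ1 onset /w/, coda /p/ ok → licit
ni — σ1 onset /n/, coda /∅/ ok → licit
uj — σ1 onset /∅/, coda /j/ ok → licit
gfrjij.pje — violates constraint 1: syllable 1 onset /gfrj/ has 4 consonants (> 3) → illicit
wag.be — violates constraint 6: syllable 1 coda contains /g/, which is not a licensed coda consonant → illicit
pfnlij — violates constraint 1: syllable 1 onset /pfnl/ has 4 consonants (> 3) → illicit
Licit: wep, ni, uj → 3.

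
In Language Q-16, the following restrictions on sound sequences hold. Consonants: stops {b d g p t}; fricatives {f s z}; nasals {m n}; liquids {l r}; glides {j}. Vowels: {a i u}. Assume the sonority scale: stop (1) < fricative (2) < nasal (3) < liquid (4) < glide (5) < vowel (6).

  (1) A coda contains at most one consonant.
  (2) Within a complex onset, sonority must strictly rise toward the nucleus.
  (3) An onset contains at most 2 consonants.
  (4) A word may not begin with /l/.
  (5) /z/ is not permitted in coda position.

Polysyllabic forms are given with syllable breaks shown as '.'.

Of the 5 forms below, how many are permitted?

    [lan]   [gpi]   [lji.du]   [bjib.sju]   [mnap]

[lan] — violates constraint 4: word begins with /l/ → not permitted
[gpi] — violates constraint 2: syllable 1 onset /gp/: /g/ (stop, 1) → /p/ (stop, 1) does not rise → not permitted
[lji.du] — violates constraint 4: word begins with /l/ → not permitted
[bjib.sju] — σ1 onset /bj/ (1→5 rises), coda /b/ ok; σ2 onset /sj/ (2→5 rises), coda /∅/ ok → permitted
[mnap] — violates constraint 2: syllable 1 onset /mn/: /m/ (nasal, 3) → /n/ (nasal, 3) does not rise → not permitted
Permitted: [bjib.sju] → 1.

1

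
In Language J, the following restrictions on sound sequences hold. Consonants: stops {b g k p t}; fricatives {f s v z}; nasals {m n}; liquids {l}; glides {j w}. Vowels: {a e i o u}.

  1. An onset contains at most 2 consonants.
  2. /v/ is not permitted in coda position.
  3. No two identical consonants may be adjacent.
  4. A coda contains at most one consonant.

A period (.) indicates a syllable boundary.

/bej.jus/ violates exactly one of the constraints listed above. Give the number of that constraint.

/bej.jus/: adjacent identical consonants /jj/.
This is a violation of constraint 3: "No two identical consonants may be adjacent."
The remaining constraints (1, 2, 4) are satisfied.

3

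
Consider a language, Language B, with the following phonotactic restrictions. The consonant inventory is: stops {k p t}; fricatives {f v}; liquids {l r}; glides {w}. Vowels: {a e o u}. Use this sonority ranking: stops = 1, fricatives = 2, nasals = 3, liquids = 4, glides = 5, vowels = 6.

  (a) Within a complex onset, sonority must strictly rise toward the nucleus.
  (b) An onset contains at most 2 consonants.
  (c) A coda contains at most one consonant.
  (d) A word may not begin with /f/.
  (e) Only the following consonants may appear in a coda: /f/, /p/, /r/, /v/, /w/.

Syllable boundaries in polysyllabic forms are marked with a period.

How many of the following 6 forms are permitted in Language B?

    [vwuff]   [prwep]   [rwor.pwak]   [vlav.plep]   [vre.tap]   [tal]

2

[vwuff] — violates constraint (c): syllable 1 coda /ff/ has 2 consonants (> 1) → not permitted
[prwep] — violates constraint (b): syllable 1 onset /prw/ has 3 consonants (> 2) → not permitted
[rwor.pwak] — violates constraint (e): syllable 2 coda contains /k/, which is not a licensed coda consonant → not permitted
[vlav.plep] — σ1 onset /vl/ (2→4 rises), coda /v/ ok; σ2 onset /pl/ (1→4 rises), coda /p/ ok → permitted
[vre.tap] — σ1 onset /vr/ (2→4 rises), coda /∅/ ok; σ2 onset /t/, coda /p/ ok → permitted
[tal] — violates constraint (e): syllable 1 coda contains /l/, which is not a licensed coda consonant → not permitted
Permitted: [vlav.plep], [vre.tap] → 2.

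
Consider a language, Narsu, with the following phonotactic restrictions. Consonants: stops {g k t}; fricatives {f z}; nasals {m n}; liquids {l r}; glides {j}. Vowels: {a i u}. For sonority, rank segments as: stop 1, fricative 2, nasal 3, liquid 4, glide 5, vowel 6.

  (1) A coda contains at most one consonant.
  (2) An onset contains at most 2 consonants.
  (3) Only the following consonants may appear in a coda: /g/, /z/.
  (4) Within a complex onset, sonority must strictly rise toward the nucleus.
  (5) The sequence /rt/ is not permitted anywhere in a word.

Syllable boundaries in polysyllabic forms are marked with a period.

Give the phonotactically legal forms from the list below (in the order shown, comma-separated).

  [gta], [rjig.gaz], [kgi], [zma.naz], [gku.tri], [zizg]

[rjig.gaz], [zma.naz]

[gta] — violates constraint 4: syllable 1 onset /gt/: /g/ (stop, 1) → /t/ (stop, 1) does not rise → phonotactically illegal
[rjig.gaz] — σ1 onset /rj/ (4→5 rises), coda /g/ ok; σ2 onset /g/, coda /z/ ok → phonotactically legal
[kgi] — violates constraint 4: syllable 1 onset /kg/: /k/ (stop, 1) → /g/ (stop, 1) does not rise → phonotactically illegal
[zma.naz] — σ1 onset /zm/ (2→3 rises), coda /∅/ ok; σ2 onset /n/, coda /z/ ok → phonotactically legal
[gku.tri] — violates constraint 4: syllable 1 onset /gk/: /g/ (stop, 1) → /k/ (stop, 1) does not rise → phonotactically illegal
[zizg] — violates constraint 1: syllable 1 coda /zg/ has 2 consonants (> 1) → phonotactically illegal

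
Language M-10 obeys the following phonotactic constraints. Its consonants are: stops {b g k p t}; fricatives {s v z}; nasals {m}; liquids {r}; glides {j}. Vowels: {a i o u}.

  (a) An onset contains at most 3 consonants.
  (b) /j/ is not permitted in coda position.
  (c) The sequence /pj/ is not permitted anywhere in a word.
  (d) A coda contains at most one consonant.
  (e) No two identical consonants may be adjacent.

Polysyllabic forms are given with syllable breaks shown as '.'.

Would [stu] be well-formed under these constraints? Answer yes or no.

[stu] — σ1 onset /st/ (2C), coda /∅/ ok → well-formed

yes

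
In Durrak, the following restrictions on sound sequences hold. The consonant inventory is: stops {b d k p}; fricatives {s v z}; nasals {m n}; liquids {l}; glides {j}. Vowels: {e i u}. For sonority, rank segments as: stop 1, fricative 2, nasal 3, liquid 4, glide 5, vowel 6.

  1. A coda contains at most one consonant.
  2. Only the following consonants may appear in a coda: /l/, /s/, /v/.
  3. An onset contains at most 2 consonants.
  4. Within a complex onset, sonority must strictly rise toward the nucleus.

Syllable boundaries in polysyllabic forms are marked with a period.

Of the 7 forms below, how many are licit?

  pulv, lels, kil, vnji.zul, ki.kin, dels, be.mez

pulv — violates constraint 1: syllable 1 coda /lv/ has 2 consonants (> 1) → illicit
lels — violates constraint 1: syllable 1 coda /ls/ has 2 consonants (> 1) → illicit
kil — σ1 onset /k/, coda /l/ ok → licit
vnji.zul — violates constraint 3: syllable 1 onset /vnj/ has 3 consonants (> 2) → illicit
ki.kin — violates constraint 2: syllable 2 coda contains /n/, which is not a licensed coda consonant → illicit
dels — violates constraint 1: syllable 1 coda /ls/ has 2 consonants (> 1) → illicit
be.mez — violates constraint 2: syllable 2 coda contains /z/, which is not a licensed coda consonant → illicit
Licit: kil → 1.

1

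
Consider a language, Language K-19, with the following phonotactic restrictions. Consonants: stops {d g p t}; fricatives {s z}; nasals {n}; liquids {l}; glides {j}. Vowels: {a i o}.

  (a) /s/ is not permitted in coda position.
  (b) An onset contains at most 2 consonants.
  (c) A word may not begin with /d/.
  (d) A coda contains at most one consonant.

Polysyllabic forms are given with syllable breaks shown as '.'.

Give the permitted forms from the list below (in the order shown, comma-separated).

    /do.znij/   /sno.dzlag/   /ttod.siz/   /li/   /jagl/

/do.znij/ — violates constraint (c): word begins with /d/ → not permitted
/sno.dzlag/ — violates constraint (b): syllable 2 onset /dzl/ has 3 consonants (> 2) → not permitted
/ttod.siz/ — σ1 onset /tt/ (2C), coda /d/ ok; σ2 onset /s/, coda /z/ ok → permitted
/li/ — σ1 onset /l/, coda /∅/ ok → permitted
/jagl/ — violates constraint (d): syllable 1 coda /gl/ has 2 consonants (> 1) → not permitted

/ttod.siz/, /li/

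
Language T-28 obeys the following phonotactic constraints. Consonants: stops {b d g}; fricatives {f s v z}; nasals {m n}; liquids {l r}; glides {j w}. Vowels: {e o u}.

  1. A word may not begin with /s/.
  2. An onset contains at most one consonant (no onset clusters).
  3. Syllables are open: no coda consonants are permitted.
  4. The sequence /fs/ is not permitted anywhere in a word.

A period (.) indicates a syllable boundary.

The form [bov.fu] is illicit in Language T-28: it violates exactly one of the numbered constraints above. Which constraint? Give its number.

3

[bov.fu]: syllable 1 coda /v/ has 1 consonant (> 0).
This is a violation of constraint 3: "Syllables are open: no coda consonants are permitted."
The remaining constraints (1, 2, 4) are satisfied.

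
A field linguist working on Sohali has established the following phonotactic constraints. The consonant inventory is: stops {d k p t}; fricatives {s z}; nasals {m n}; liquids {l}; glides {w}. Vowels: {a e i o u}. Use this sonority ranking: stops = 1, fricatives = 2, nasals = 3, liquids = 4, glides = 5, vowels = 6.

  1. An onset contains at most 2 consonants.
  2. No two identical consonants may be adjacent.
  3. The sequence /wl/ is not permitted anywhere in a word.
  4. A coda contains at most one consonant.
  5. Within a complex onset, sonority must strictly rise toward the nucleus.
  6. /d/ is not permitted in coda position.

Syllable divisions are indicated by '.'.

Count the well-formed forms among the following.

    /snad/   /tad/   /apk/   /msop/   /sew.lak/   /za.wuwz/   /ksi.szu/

0

/snad/ — violates constraint 6: syllable 1 coda contains /d/ → ill-formed
/tad/ — violates constraint 6: syllable 1 coda contains /d/ → ill-formed
/apk/ — violates constraint 4: syllable 1 coda /pk/ has 2 consonants (> 1) → ill-formed
/msop/ — violates constraint 5: syllable 1 onset /ms/: /m/ (nasal, 3) → /s/ (fricative, 2) does not rise → ill-formed
/sew.lak/ — violates constraint 3: contains banned sequence /wl/ → ill-formed
/za.wuwz/ — violates constraint 4: syllable 2 coda /wz/ has 2 consonants (> 1) → ill-formed
/ksi.szu/ — violates constraint 5: syllable 2 onset /sz/: /s/ (fricative, 2) → /z/ (fricative, 2) does not rise → ill-formed
No form is well-formed → 0.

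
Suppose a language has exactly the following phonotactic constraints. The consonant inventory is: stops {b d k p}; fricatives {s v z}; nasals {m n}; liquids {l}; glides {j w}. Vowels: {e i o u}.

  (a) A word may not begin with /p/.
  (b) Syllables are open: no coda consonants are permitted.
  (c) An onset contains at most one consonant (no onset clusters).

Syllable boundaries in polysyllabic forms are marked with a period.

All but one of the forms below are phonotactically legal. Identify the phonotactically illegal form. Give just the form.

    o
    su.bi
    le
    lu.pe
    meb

o — σ1 onset /∅/, coda /∅/ ok → phonotactically legal
su.bi — σ1 onset /s/, coda /∅/ ok; σ2 onset /b/, coda /∅/ ok → phonotactically legal
le — σ1 onset /l/, coda /∅/ ok → phonotactically legal
lu.pe — σ1 onset /l/, coda /∅/ ok; σ2 onset /p/, coda /∅/ ok → phonotactically legal
meb — violates constraint (b): syllable 1 coda /b/ has 1 consonant (> 0) → phonotactically illegal

meb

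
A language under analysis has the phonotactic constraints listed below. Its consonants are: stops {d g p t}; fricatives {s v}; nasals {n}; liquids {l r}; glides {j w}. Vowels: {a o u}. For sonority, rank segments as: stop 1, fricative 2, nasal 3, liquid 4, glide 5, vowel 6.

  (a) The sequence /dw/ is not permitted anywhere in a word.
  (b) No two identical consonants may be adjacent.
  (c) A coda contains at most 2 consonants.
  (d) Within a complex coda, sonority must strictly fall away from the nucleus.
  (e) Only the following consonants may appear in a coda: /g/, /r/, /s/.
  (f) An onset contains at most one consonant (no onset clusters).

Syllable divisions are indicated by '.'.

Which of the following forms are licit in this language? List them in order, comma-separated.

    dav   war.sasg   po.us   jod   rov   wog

war.sasg, po.us, wog

dav — violates constraint (e): syllable 1 coda contains /v/, which is not a licensed coda consonant → illicit
war.sasg — σ1 onset /w/, coda /r/ ok; σ2 onset /s/, coda /sg/ (2→1 falls) ok → licit
po.us — σ1 onset /p/, coda /∅/ ok; σ2 onset /∅/, coda /s/ ok → licit
jod — violates constraint (e): syllable 1 coda contains /d/, which is not a licensed coda consonant → illicit
rov — violates constraint (e): syllable 1 coda contains /v/, which is not a licensed coda consonant → illicit
wog — σ1 onset /w/, coda /g/ ok → licit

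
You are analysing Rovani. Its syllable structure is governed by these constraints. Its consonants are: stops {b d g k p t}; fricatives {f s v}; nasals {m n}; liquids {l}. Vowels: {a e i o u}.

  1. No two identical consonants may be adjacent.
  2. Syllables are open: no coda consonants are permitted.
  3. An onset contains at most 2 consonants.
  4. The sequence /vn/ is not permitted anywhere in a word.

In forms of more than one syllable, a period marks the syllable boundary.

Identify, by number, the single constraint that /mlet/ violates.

/mlet/: syllable 1 coda /t/ has 1 consonant (> 0).
This is a violation of constraint 2: "Syllables are open: no coda consonants are permitted."
The remaining constraints (1, 3, 4) are satisfied.

2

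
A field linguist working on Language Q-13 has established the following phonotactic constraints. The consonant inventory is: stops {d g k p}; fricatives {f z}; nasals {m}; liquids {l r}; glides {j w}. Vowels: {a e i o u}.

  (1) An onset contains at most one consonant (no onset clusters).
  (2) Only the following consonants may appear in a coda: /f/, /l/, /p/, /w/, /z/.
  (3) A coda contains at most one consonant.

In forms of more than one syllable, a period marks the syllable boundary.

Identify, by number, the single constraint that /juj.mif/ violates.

/juj.mif/: syllable 1 coda contains /j/, which is not a licensed coda consonant.
This is a violation of constraint 2: "Only the following consonants may appear in a coda: /f/, /l/, /p/, /w/, /z/."
The remaining constraints (1, 3) are satisfied.

2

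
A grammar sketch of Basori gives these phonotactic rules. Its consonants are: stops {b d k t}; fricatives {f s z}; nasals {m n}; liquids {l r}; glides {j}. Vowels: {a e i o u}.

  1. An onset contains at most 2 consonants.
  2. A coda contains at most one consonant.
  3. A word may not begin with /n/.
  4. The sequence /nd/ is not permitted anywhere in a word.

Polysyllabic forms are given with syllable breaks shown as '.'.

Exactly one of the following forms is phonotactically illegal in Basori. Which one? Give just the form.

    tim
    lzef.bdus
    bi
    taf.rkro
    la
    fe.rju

taf.rkro

tim — σ1 onset /t/, coda /m/ ok → phonotactically legal
lzef.bdus — σ1 onset /lz/ (2C), coda /f/ ok; σ2 onset /bd/ (2C), coda /s/ ok → phonotactically legal
bi — σ1 onset /b/, coda /∅/ ok → phonotactically legal
taf.rkro — violates constraint 1: syllable 2 onset /rkr/ has 3 consonants (> 2) → phonotactically illegal
la — σ1 onset /l/, coda /∅/ ok → phonotactically legal
fe.rju — σ1 onset /f/, coda /∅/ ok; σ2 onset /rj/ (2C), coda /∅/ ok → phonotactically legal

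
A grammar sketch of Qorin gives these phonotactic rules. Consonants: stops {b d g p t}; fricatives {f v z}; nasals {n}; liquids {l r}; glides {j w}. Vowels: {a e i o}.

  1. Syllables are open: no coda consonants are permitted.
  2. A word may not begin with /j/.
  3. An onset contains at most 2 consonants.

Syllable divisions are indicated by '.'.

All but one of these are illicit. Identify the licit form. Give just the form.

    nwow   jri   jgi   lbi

nwow — violates constraint 1: syllable 1 coda /w/ has 1 consonant (> 0) → illicit
jri — violates constraint 2: word begins with /j/ → illicit
jgi — violates constraint 2: word begins with /j/ → illicit
lbi — σ1 onset /lb/ (2C), coda /∅/ ok → licit

lbi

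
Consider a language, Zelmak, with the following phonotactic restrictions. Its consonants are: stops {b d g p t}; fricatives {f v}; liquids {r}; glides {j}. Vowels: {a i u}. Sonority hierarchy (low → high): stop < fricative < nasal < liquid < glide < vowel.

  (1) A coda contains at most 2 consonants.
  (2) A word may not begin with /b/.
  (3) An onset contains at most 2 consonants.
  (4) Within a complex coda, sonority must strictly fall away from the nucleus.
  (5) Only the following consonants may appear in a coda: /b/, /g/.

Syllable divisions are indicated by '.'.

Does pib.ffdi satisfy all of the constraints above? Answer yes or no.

no

pib.ffdi — violates constraint 3: syllable 2 onset /ffd/ has 3 consonants (> 2) → not permitted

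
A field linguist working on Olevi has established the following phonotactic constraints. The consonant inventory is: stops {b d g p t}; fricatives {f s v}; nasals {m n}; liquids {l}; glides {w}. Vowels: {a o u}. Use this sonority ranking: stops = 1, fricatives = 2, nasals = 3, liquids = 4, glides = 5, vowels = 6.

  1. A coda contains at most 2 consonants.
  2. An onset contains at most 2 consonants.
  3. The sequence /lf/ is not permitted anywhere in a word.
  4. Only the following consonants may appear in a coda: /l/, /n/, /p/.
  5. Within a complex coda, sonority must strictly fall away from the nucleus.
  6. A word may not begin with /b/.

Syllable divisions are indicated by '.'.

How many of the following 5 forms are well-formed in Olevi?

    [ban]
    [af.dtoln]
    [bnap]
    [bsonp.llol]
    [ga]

1

[ban] — violates constraint 6: word begins with /b/ → ill-formed
[af.dtoln] — violates constraint 4: syllable 1 coda contains /f/, which is not a licensed coda consonant → ill-formed
[bnap] — violates constraint 6: word begins with /b/ → ill-formed
[bsonp.llol] — violates constraint 6: word begins with /b/ → ill-formed
[ga] — σ1 onset /g/, coda /∅/ ok → well-formed
Well-formed: [ga] → 1.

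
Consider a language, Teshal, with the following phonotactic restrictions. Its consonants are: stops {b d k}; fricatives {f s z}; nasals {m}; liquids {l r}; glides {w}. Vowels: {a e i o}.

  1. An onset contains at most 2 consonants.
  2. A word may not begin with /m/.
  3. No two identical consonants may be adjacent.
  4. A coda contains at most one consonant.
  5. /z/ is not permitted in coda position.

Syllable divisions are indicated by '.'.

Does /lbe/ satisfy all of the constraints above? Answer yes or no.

/lbe/ — σ1 onset /lb/ (2C), coda /∅/ ok → licit

yes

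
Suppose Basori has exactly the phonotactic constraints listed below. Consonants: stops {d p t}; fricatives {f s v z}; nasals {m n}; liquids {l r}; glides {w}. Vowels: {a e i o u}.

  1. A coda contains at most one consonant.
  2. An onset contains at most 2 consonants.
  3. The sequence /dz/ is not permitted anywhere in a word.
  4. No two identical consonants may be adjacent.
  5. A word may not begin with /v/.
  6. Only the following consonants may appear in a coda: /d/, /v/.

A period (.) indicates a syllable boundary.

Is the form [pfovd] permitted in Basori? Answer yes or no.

[pfovd] — violates constraint 1: syllable 1 coda /vd/ has 2 consonants (> 1) → not permitted

no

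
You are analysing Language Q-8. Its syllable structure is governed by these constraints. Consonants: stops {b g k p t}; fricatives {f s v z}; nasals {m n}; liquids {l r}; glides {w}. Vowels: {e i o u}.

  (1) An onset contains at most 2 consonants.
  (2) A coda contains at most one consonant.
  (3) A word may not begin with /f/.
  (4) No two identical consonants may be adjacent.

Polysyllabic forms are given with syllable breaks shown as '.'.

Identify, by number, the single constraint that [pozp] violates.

[pozp]: syllable 1 coda /zp/ has 2 consonants (> 1).
This is a violation of constraint 2: "A coda contains at most one consonant."
The remaining constraints (1, 3, 4) are satisfied.

2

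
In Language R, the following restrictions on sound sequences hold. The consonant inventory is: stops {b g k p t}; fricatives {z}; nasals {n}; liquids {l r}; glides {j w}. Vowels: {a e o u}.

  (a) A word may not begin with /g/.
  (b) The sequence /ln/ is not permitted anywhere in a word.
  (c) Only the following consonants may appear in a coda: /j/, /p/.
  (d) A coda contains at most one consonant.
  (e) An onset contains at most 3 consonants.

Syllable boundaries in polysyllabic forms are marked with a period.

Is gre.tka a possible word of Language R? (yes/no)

gre.tka — violates constraint (a): word begins with /g/ → phonotactically illegal

no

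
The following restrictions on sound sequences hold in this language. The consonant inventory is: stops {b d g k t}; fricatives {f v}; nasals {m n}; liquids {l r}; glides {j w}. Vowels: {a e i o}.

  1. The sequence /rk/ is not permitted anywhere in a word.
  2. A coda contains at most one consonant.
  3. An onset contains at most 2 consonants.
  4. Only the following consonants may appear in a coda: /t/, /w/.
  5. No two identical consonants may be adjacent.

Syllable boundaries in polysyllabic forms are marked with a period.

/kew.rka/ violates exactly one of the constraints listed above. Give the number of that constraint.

/kew.rka/: contains banned sequence /rk/.
This is a violation of constraint 1: "The sequence /rk/ is not permitted anywhere in a word."
The remaining constraints (2, 3, 4, 5) are satisfied.

1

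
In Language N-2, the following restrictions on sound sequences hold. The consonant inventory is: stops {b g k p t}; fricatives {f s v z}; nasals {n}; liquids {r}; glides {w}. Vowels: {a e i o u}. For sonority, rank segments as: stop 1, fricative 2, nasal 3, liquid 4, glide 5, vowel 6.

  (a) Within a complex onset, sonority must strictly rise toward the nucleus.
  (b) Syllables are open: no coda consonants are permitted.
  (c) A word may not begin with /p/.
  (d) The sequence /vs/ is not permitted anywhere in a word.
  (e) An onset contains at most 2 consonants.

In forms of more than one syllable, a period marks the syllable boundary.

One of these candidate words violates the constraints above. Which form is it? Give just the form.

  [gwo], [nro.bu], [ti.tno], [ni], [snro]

[snro]

[gwo] — σ1 onset /gw/ (1→5 rises), coda /∅/ ok → well-formed
[nro.bu] — σ1 onset /nr/ (3→4 rises), coda /∅/ ok; σ2 onset /b/, coda /∅/ ok → well-formed
[ti.tno] — σ1 onset /t/, coda /∅/ ok; σ2 onset /tn/ (1→3 rises), coda /∅/ ok → well-formed
[ni] — σ1 onset /n/, coda /∅/ ok → well-formed
[snro] — violates constraint (e): syllable 1 onset /snr/ has 3 consonants (> 2) → ill-formed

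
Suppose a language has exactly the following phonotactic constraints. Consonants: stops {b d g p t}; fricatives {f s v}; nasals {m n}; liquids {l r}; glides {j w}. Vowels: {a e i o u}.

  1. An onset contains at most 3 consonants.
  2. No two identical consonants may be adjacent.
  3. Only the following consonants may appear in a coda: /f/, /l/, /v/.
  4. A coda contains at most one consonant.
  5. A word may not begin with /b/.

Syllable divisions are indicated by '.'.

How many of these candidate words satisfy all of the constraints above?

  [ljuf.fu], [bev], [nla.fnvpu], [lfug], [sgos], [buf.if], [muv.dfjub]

0

[ljuf.fu] — violates constraint 2: adjacent identical consonants /ff/ → ill-formed
[bev] — violates constraint 5: word begins with /b/ → ill-formed
[nla.fnvpu] — violates constraint 1: syllable 2 onset /fnvp/ has 4 consonants (> 3) → ill-formed
[lfug] — violates constraint 3: syllable 1 coda contains /g/, which is not a licensed coda consonant → ill-formed
[sgos] — violates constraint 3: syllable 1 coda contains /s/, which is not a licensed coda consonant → ill-formed
[buf.if] — violates constraint 5: word begins with /b/ → ill-formed
[muv.dfjub] — violates constraint 3: syllable 2 coda contains /b/, which is not a licensed coda consonant → ill-formed
No form is well-formed → 0.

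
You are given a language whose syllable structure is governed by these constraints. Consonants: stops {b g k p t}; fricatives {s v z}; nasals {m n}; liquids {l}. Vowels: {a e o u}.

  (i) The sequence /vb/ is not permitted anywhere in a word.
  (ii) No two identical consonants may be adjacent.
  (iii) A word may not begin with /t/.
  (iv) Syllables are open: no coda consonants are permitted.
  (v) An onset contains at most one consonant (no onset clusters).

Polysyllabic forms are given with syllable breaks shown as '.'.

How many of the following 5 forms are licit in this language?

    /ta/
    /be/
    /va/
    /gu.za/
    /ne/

4

/ta/ — violates constraint (iii): word begins with /t/ → illicit
/be/ — σ1 onset /b/, coda /∅/ ok → licit
/va/ — σ1 onset /v/, coda /∅/ ok → licit
/gu.za/ — σ1 onset /g/, coda /∅/ ok; σ2 onset /z/, coda /∅/ ok → licit
/ne/ — σ1 onset /n/, coda /∅/ ok → licit
Licit: /be/, /va/, /gu.za/, /ne/ → 4.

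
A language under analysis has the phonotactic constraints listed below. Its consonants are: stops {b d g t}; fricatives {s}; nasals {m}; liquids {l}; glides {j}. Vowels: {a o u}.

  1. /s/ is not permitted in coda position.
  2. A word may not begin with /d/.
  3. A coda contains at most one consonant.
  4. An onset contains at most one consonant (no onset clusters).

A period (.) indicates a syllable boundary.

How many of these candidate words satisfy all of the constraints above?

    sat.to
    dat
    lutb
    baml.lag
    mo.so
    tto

sat.to — σ1 onset /s/, coda /t/ ok; σ2 onset /t/, coda /∅/ ok → permitted
dat — violates constraint 2: word begins with /d/ → not permitted
lutb — violates constraint 3: syllable 1 coda /tb/ has 2 consonants (> 1) → not permitted
baml.lag — violates constraint 3: syllable 1 coda /ml/ has 2 consonants (> 1) → not permitted
mo.so — σ1 onset /m/, coda /∅/ ok; σ2 onset /s/, coda /∅/ ok → permitted
tto — violates constraint 4: syllable 1 onset /tt/ has 2 consonants (> 1) → not permitted
Permitted: sat.to, mo.so → 2.

2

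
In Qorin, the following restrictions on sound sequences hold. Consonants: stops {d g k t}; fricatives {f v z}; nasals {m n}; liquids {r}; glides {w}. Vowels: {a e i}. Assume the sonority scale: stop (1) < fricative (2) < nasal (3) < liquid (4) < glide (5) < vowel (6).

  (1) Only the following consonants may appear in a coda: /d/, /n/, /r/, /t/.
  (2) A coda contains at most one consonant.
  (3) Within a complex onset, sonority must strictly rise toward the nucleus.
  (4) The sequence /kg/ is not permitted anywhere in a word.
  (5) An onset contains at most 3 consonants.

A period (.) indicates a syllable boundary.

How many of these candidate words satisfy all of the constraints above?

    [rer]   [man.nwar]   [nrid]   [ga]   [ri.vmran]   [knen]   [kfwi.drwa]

[rer] — σ1 onset /r/, coda /r/ ok → well-formed
[man.nwar] — σ1 onset /m/, coda /n/ ok; σ2 onset /nw/ (3→5 rises), coda /r/ ok → well-formed
[nrid] — σ1 onset /nr/ (3→4 rises), coda /d/ ok → well-formed
[ga] — σ1 onset /g/, coda /∅/ ok → well-formed
[ri.vmran] — σ1 onset /r/, coda /∅/ ok; σ2 onset /vmr/ (2→3→4 rises), coda /n/ ok → well-formed
[knen] — σ1 onset /kn/ (1→3 rises), coda /n/ ok → well-formed
[kfwi.drwa] — σ1 onset /kfw/ (1→2→5 rises), coda /∅/ ok; σ2 onset /drw/ (1→4→5 rises), coda /∅/ ok → well-formed
Well-formed: [rer], [man.nwar], [nrid], [ga], [ri.vmran], [knen], [kfwi.drwa] → 7.

7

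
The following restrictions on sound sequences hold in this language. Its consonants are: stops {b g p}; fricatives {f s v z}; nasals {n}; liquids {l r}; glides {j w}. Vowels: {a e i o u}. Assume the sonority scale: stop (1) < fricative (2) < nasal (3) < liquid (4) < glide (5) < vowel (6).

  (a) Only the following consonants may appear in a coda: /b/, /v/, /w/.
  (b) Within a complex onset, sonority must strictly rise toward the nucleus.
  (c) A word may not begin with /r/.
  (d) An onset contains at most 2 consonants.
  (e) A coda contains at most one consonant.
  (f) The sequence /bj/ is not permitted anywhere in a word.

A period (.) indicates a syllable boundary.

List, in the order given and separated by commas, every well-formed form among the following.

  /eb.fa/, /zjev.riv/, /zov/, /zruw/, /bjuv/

/eb.fa/, /zjev.riv/, /zov/, /zruw/

/eb.fa/ — σ1 onset /∅/, coda /b/ ok; σ2 onset /f/, coda /∅/ ok → well-formed
/zjev.riv/ — σ1 onset /zj/ (2→5 rises), coda /v/ ok; σ2 onset /r/, coda /v/ ok → well-formed
/zov/ — σ1 onset /z/, coda /v/ ok → well-formed
/zruw/ — σ1 onset /zr/ (2→4 rises), coda /w/ ok → well-formed
/bjuv/ — violates constraint (f): contains banned sequence /bj/ → ill-formed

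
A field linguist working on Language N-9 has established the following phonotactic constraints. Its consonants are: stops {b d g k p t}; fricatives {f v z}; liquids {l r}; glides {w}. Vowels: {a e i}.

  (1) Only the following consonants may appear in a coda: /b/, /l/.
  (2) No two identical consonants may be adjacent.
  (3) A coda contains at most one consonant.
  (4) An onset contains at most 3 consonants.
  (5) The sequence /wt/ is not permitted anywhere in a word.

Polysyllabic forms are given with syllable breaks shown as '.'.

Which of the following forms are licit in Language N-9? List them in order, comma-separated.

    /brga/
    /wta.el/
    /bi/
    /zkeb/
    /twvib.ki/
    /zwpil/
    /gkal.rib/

/brga/, /bi/, /zkeb/, /twvib.ki/, /zwpil/, /gkal.rib/

/brga/ — σ1 onset /brg/ (3C), coda /∅/ ok → licit
/wta.el/ — violates constraint 5: contains banned sequence /wt/ → illicit
/bi/ — σ1 onset /b/, coda /∅/ ok → licit
/zkeb/ — σ1 onset /zk/ (2C), coda /b/ ok → licit
/twvib.ki/ — σ1 onset /twv/ (3C), coda /b/ ok; σ2 onset /k/, coda /∅/ ok → licit
/zwpil/ — σ1 onset /zwp/ (3C), coda /l/ ok → licit
/gkal.rib/ — σ1 onset /gk/ (2C), coda /l/ ok; σ2 onset /r/, coda /b/ ok → licit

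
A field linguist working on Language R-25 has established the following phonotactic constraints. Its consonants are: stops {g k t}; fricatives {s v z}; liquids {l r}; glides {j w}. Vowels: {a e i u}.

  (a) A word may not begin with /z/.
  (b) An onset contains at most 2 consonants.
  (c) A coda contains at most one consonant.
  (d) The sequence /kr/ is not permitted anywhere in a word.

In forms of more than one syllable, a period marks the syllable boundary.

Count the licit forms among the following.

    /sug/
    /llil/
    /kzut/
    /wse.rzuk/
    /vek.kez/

5

/sug/ — σ1 onset /s/, coda /g/ ok → licit
/llil/ — σ1 onset /ll/ (2C), coda /l/ ok → licit
/kzut/ — σ1 onset /kz/ (2C), coda /t/ ok → licit
/wse.rzuk/ — σ1 onset /ws/ (2C), coda /∅/ ok; σ2 onset /rz/ (2C), coda /k/ ok → licit
/vek.kez/ — σ1 onset /v/, coda /k/ ok; σ2 onset /k/, coda /z/ ok → licit
Licit: /sug/, /llil/, /kzut/, /wse.rzuk/, /vek.kez/ → 5.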